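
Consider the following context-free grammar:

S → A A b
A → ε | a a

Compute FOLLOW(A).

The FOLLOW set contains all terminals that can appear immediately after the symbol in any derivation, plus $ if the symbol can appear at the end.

We compute FOLLOW(A) using the standard algorithm.
FOLLOW(S) starts with {$}.
FIRST(A) = {a, ε}
FIRST(S) = {a, b}
FOLLOW(A) = {a, b}
FOLLOW(S) = {$}
Therefore, FOLLOW(A) = {a, b}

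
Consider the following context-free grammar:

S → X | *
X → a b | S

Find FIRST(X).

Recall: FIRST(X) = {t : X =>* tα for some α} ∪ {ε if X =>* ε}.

We compute FIRST(X) using the standard algorithm.
FIRST(S) = {*, a}
FIRST(X) = {*, a}
Therefore, FIRST(X) = {*, a}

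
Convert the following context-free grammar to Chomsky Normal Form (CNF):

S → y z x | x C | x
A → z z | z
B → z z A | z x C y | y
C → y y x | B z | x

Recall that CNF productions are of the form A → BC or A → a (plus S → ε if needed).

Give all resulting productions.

TY → y; TZ → z; TX → x; S → x; A → z; B → y; C → x; S → TY X0; X0 → TZ TX; S → TX C; A → TZ TZ; B → TZ X1; X1 → TZ A; B → TZ X2; X2 → TX X3; X3 → C TY; C → TY X4; X4 → TY TX; C → B TZ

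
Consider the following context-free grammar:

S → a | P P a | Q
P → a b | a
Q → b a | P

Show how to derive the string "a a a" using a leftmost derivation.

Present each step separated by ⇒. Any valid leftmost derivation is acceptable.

S ⇒ P P a ⇒ a P a ⇒ a a a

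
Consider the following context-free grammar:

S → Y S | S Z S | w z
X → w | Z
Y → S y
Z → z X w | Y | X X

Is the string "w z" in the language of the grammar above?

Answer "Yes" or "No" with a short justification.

Yes - a valid derivation exists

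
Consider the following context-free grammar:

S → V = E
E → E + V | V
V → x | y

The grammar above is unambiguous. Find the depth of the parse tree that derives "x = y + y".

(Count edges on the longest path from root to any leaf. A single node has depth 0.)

4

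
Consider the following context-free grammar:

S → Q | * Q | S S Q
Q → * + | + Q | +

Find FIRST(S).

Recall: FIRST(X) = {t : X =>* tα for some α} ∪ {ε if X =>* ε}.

We compute FIRST(S) using the standard algorithm.
FIRST(Q) = {*, +}
FIRST(S) = {*, +}
Therefore, FIRST(S) = {*, +}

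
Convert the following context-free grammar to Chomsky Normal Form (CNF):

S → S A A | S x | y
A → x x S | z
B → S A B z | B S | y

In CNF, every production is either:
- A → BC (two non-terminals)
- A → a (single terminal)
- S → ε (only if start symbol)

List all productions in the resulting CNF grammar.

TX → x; S → y; A → z; TZ → z; B → y; S → S X0; X0 → A A; S → S TX; A → TX X1; X1 → TX S; B → S X2; X2 → A X3; X3 → B TZ; B → B S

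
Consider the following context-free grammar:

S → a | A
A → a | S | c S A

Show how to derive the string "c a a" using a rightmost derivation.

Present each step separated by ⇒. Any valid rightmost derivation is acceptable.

S ⇒ A ⇒ c S A ⇒ c S a ⇒ c a a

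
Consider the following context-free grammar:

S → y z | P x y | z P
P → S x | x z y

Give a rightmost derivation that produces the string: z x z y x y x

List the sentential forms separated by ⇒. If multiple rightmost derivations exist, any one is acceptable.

S ⇒ z P ⇒ z S x ⇒ z P x y x ⇒ z x z y x y x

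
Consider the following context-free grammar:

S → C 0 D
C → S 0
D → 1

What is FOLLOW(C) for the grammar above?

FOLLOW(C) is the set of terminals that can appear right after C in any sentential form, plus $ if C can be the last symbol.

We compute FOLLOW(C) using the standard algorithm.
FOLLOW(S) starts with {$}.
FIRST(C) = {}
FIRST(D) = {1}
FIRST(S) = {}
FOLLOW(C) = {0}
FOLLOW(D) = {$, 0}
FOLLOW(S) = {$, 0}
Therefore, FOLLOW(C) = {0}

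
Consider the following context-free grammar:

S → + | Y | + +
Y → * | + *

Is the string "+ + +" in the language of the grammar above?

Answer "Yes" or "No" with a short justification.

No - no valid derivation exists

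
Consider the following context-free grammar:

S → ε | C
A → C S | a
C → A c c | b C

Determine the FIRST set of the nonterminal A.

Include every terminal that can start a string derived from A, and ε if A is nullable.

We compute FIRST(A) using the standard algorithm.
FIRST(A) = {a, b}
FIRST(C) = {a, b}
FIRST(S) = {a, b, ε}
Therefore, FIRST(A) = {a, b}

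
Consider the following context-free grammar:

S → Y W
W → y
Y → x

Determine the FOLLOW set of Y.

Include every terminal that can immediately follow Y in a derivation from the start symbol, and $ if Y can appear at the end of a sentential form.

We compute FOLLOW(Y) using the standard algorithm.
FOLLOW(S) starts with {$}.
FIRST(S) = {x}
FIRST(W) = {y}
FIRST(Y) = {x}
FOLLOW(S) = {$}
FOLLOW(W) = {$}
FOLLOW(Y) = {y}
Therefore, FOLLOW(Y) = {y}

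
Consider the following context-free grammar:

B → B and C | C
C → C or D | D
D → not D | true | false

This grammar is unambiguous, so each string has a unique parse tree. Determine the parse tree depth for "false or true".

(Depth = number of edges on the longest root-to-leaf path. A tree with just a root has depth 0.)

4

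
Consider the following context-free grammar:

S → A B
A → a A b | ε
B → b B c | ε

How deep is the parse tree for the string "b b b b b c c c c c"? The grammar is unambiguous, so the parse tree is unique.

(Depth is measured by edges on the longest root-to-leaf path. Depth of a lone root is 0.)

7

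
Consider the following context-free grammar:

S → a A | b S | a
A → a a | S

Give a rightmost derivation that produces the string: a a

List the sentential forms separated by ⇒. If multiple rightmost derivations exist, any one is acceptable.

S ⇒ a A ⇒ a S ⇒ a a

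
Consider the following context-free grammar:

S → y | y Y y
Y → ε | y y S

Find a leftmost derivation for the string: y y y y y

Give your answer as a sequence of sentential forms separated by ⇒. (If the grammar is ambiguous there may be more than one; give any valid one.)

S ⇒ y Y y ⇒ y y y S y ⇒ y y y y y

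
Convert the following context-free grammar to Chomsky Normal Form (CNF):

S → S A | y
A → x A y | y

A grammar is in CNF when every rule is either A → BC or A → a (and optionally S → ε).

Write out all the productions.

S → y; TX → x; TY → y; A → y; S → S A; A → TX X0; X0 → A TY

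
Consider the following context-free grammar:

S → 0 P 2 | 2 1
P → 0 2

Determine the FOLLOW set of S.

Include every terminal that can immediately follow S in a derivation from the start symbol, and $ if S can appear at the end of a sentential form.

We compute FOLLOW(S) using the standard algorithm.
FOLLOW(S) starts with {$}.
FIRST(P) = {0}
FIRST(S) = {0, 2}
FOLLOW(P) = {2}
FOLLOW(S) = {$}
Therefore, FOLLOW(S) = {$}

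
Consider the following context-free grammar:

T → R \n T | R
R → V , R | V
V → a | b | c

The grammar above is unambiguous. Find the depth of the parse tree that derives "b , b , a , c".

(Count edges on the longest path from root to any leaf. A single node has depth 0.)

6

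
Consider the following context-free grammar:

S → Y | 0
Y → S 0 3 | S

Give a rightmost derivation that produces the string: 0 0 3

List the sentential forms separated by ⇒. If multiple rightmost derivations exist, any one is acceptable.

S ⇒ Y ⇒ S 0 3 ⇒ 0 0 3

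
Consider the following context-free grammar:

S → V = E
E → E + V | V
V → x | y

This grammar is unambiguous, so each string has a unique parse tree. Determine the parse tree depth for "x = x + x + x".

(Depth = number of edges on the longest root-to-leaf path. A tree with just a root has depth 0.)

5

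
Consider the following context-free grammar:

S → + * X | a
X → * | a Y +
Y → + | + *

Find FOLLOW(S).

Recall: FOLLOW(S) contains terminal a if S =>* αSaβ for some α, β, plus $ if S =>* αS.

We compute FOLLOW(S) using the standard algorithm.
FOLLOW(S) starts with {$}.
FIRST(S) = {+, a}
FIRST(X) = {*, a}
FIRST(Y) = {+}
FOLLOW(S) = {$}
FOLLOW(X) = {$}
FOLLOW(Y) = {+}
Therefore, FOLLOW(S) = {$}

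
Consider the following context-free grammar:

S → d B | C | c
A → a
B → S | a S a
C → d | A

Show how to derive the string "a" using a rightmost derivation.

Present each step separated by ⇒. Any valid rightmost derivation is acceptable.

S ⇒ C ⇒ A ⇒ a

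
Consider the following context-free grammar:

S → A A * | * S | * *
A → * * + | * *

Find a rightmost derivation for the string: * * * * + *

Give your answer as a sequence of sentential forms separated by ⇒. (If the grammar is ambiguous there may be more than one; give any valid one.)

S ⇒ A A * ⇒ A * * + * ⇒ * * * * + *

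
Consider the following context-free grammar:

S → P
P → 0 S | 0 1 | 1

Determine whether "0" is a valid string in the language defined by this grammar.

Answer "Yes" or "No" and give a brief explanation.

No - no valid derivation exists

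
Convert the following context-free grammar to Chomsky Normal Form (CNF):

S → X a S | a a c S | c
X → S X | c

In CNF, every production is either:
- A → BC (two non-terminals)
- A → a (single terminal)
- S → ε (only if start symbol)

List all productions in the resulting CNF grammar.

TA → a; TC → c; S → c; X → c; S → X X0; X0 → TA S; S → TA X1; X1 → TA X2; X2 → TC S; X → S X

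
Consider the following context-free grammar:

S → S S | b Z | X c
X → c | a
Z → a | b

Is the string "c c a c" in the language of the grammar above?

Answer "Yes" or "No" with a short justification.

Yes - a valid derivation exists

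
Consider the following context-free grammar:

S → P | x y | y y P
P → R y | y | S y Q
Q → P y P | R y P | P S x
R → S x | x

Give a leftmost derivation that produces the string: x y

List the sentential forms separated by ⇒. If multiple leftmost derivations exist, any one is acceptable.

S ⇒ P ⇒ R y ⇒ x y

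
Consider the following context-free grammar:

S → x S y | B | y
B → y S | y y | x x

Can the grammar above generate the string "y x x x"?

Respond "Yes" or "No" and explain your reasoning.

No - no valid derivation exists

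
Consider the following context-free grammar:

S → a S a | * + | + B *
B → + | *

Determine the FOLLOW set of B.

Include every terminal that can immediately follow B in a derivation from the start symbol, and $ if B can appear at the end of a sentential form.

We compute FOLLOW(B) using the standard algorithm.
FOLLOW(S) starts with {$}.
FIRST(B) = {*, +}
FIRST(S) = {*, +, a}
FOLLOW(B) = {*}
FOLLOW(S) = {$, a}
Therefore, FOLLOW(B) = {*}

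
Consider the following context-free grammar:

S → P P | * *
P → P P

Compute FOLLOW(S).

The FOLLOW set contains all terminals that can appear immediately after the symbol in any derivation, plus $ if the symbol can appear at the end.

We compute FOLLOW(S) using the standard algorithm.
FOLLOW(S) starts with {$}.
FIRST(P) = {}
FIRST(S) = {*}
FOLLOW(P) = {$}
FOLLOW(S) = {$}
Therefore, FOLLOW(S) = {$}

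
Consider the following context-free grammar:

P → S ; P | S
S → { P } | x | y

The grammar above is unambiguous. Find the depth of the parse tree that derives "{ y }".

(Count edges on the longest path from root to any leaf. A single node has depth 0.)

4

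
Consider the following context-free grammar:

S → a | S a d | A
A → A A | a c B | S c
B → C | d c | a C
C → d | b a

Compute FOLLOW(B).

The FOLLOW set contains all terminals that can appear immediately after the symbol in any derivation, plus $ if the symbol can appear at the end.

We compute FOLLOW(B) using the standard algorithm.
FOLLOW(S) starts with {$}.
FIRST(A) = {a}
FIRST(B) = {a, b, d}
FIRST(C) = {b, d}
FIRST(S) = {a}
FOLLOW(A) = {$, a, c}
FOLLOW(B) = {$, a, c}
FOLLOW(C) = {$, a, c}
FOLLOW(S) = {$, a, c}
Therefore, FOLLOW(B) = {$, a, c}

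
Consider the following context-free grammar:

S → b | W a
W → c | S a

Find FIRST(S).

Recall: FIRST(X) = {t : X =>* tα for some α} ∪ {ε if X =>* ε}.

We compute FIRST(S) using the standard algorithm.
FIRST(S) = {b, c}
FIRST(W) = {b, c}
Therefore, FIRST(S) = {b, c}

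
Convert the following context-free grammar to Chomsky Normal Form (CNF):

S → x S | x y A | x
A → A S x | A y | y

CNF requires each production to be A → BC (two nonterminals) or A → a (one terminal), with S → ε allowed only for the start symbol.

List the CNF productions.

TX → x; TY → y; S → x; A → y; S → TX S; S → TX X0; X0 → TY A; A → A X1; X1 → S TX; A → A TY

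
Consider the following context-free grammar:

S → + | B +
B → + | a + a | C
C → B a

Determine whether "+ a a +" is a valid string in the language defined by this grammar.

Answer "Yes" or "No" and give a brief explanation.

Yes - a valid derivation exists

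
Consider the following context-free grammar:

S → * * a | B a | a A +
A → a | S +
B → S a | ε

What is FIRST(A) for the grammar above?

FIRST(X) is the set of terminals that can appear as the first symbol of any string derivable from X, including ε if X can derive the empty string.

We compute FIRST(A) using the standard algorithm.
FIRST(A) = {*, a}
FIRST(B) = {*, a, ε}
FIRST(S) = {*, a}
Therefore, FIRST(A) = {*, a}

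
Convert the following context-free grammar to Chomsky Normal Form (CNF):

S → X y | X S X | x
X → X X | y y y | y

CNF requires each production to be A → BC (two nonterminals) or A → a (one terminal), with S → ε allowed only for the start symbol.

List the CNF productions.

TY → y; S → x; X → y; S → X TY; S → X X0; X0 → S X; X → X X; X → TY X1; X1 → TY TY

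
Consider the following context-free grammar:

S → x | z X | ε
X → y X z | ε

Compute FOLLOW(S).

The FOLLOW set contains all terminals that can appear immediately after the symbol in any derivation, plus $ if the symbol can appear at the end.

We compute FOLLOW(S) using the standard algorithm.
FOLLOW(S) starts with {$}.
FIRST(S) = {x, z, ε}
FIRST(X) = {y, ε}
FOLLOW(S) = {$}
FOLLOW(X) = {$, z}
Therefore, FOLLOW(S) = {$}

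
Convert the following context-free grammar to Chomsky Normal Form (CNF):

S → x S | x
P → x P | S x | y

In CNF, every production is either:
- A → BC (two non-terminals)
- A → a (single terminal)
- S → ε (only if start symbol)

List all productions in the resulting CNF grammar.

TX → x; S → x; P → y; S → TX S; P → TX P; P → S TX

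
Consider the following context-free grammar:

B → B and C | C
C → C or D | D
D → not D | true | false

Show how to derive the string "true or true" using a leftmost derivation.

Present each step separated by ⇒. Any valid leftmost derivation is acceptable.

B ⇒ C ⇒ C or D ⇒ D or D ⇒ true or D ⇒ true or true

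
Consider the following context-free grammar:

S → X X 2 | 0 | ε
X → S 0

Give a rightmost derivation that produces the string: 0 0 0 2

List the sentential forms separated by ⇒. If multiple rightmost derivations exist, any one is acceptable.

S ⇒ X X 2 ⇒ X S 0 2 ⇒ X 0 0 2 ⇒ S 0 0 0 2 ⇒ 0 0 0 2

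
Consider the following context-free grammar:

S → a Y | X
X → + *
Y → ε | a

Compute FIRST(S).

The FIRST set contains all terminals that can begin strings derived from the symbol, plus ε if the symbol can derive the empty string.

We compute FIRST(S) using the standard algorithm.
FIRST(S) = {+, a}
FIRST(X) = {+}
FIRST(Y) = {a, ε}
Therefore, FIRST(S) = {+, a}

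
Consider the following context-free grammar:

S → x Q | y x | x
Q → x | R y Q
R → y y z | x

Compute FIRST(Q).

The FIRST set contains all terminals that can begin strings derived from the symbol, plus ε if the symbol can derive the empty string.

We compute FIRST(Q) using the standard algorithm.
FIRST(Q) = {x, y}
FIRST(R) = {x, y}
FIRST(S) = {x, y}
Therefore, FIRST(Q) = {x, y}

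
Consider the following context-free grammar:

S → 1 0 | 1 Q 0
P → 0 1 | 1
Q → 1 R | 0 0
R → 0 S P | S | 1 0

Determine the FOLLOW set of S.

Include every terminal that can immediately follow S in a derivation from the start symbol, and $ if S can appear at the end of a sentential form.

We compute FOLLOW(S) using the standard algorithm.
FOLLOW(S) starts with {$}.
FIRST(P) = {0, 1}
FIRST(Q) = {0, 1}
FIRST(R) = {0, 1}
FIRST(S) = {1}
FOLLOW(P) = {0}
FOLLOW(Q) = {0}
FOLLOW(R) = {0}
FOLLOW(S) = {$, 0, 1}
Therefore, FOLLOW(S) = {$, 0, 1}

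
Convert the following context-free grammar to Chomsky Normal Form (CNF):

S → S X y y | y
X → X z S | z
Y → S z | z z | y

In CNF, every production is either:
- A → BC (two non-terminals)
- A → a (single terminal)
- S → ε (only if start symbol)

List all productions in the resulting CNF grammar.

TY → y; S → y; TZ → z; X → z; Y → y; S → S X0; X0 → X X1; X1 → TY TY; X → X X2; X2 → TZ S; Y → S TZ; Y → TZ TZ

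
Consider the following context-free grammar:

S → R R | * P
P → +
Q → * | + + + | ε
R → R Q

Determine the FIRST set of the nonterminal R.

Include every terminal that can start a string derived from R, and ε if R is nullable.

We compute FIRST(R) using the standard algorithm.
FIRST(P) = {+}
FIRST(Q) = {*, +, ε}
FIRST(R) = {}
FIRST(S) = {*}
Therefore, FIRST(R) = {}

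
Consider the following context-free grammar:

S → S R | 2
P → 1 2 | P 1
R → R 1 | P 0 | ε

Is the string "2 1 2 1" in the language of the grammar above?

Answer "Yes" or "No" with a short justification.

No - no valid derivation exists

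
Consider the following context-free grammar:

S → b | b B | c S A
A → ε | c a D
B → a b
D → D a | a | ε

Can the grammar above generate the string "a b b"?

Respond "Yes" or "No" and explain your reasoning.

No - no valid derivation exists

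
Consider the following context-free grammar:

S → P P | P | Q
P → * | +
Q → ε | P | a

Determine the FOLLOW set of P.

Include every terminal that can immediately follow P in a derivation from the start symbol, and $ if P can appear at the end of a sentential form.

We compute FOLLOW(P) using the standard algorithm.
FOLLOW(S) starts with {$}.
FIRST(P) = {*, +}
FIRST(Q) = {*, +, a, ε}
FIRST(S) = {*, +, a, ε}
FOLLOW(P) = {$, *, +}
FOLLOW(Q) = {$}
FOLLOW(S) = {$}
Therefore, FOLLOW(P) = {$, *, +}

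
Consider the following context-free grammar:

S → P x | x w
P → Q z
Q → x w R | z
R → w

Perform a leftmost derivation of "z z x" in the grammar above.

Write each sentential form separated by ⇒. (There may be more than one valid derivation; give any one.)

S ⇒ P x ⇒ Q z x ⇒ z z x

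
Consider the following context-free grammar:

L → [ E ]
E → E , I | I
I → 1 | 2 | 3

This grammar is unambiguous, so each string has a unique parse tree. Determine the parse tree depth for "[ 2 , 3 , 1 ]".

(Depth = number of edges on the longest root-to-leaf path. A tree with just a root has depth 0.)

5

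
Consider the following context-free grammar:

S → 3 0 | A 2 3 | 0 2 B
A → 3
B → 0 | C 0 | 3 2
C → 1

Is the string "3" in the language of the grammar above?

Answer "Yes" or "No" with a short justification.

No - no valid derivation exists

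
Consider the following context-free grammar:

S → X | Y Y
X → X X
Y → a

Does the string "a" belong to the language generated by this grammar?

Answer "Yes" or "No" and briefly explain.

No - no valid derivation exists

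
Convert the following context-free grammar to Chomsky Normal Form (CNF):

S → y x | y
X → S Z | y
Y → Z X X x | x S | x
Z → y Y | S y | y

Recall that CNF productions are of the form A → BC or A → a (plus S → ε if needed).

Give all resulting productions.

TY → y; TX → x; S → y; X → y; Y → x; Z → y; S → TY TX; X → S Z; Y → Z X0; X0 → X X1; X1 → X TX; Y → TX S; Z → TY Y; Z → S TY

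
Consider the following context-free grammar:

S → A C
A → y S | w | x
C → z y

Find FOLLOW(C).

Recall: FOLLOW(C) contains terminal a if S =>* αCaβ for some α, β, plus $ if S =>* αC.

We compute FOLLOW(C) using the standard algorithm.
FOLLOW(S) starts with {$}.
FIRST(A) = {w, x, y}
FIRST(C) = {z}
FIRST(S) = {w, x, y}
FOLLOW(A) = {z}
FOLLOW(C) = {$, z}
FOLLOW(S) = {$, z}
Therefore, FOLLOW(C) = {$, z}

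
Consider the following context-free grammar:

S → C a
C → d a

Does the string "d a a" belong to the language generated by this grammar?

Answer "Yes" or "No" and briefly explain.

Yes - a valid derivation exists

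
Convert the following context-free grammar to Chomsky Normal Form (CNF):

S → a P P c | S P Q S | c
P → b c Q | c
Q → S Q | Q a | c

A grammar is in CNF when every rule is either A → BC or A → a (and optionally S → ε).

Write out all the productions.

TA → a; TC → c; S → c; TB → b; P → c; Q → c; S → TA X0; X0 → P X1; X1 → P TC; S → S X2; X2 → P X3; X3 → Q S; P → TB X4; X4 → TC Q; Q → S Q; Q → Q TA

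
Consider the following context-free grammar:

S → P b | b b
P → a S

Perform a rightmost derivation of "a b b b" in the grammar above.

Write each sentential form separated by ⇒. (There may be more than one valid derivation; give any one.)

S ⇒ P b ⇒ a S b ⇒ a b b b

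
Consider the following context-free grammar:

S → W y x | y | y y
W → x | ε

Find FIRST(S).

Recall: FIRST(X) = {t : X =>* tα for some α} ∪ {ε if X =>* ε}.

We compute FIRST(S) using the standard algorithm.
FIRST(S) = {x, y}
FIRST(W) = {x, ε}
Therefore, FIRST(S) = {x, y}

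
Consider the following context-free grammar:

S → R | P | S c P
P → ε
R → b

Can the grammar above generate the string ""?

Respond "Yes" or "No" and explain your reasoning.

Yes - a valid derivation exists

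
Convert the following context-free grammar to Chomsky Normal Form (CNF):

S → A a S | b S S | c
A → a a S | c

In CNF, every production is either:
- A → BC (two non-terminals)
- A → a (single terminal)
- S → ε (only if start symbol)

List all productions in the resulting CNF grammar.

TA → a; TB → b; S → c; A → c; S → A X0; X0 → TA S; S → TB X1; X1 → S S; A → TA X2; X2 → TA S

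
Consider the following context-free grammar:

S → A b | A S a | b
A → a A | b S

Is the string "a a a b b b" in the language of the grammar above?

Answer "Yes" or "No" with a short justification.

Yes - a valid derivation exists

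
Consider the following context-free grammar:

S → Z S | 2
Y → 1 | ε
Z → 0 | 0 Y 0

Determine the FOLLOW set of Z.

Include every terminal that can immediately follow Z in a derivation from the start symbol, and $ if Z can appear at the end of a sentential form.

We compute FOLLOW(Z) using the standard algorithm.
FOLLOW(S) starts with {$}.
FIRST(S) = {0, 2}
FIRST(Y) = {1, ε}
FIRST(Z) = {0}
FOLLOW(S) = {$}
FOLLOW(Y) = {0}
FOLLOW(Z) = {0, 2}
Therefore, FOLLOW(Z) = {0, 2}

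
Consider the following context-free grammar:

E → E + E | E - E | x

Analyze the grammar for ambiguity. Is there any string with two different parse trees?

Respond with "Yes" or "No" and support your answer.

Yes - the string 'x - x + x - x + x' has two distinct parse trees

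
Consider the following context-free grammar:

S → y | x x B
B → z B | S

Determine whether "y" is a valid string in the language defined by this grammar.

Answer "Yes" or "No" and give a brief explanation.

Yes - a valid derivation exists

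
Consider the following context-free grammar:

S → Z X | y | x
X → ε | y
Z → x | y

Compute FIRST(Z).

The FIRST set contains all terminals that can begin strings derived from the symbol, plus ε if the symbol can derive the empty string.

We compute FIRST(Z) using the standard algorithm.
FIRST(S) = {x, y}
FIRST(X) = {y, ε}
FIRST(Z) = {x, y}
Therefore, FIRST(Z) = {x, y}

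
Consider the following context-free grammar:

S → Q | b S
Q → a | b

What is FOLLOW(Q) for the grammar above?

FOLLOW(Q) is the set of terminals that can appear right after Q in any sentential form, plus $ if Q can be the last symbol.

We compute FOLLOW(Q) using the standard algorithm.
FOLLOW(S) starts with {$}.
FIRST(Q) = {a, b}
FIRST(S) = {a, b}
FOLLOW(Q) = {$}
FOLLOW(S) = {$}
Therefore, FOLLOW(Q) = {$}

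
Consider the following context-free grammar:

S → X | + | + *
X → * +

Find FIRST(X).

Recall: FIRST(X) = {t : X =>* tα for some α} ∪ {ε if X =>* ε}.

We compute FIRST(X) using the standard algorithm.
FIRST(S) = {*, +}
FIRST(X) = {*}
Therefore, FIRST(X) = {*}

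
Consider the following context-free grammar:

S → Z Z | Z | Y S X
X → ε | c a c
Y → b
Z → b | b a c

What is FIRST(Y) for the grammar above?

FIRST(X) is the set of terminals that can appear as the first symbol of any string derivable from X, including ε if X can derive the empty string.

We compute FIRST(Y) using the standard algorithm.
FIRST(S) = {b}
FIRST(X) = {c, ε}
FIRST(Y) = {b}
FIRST(Z) = {b}
Therefore, FIRST(Y) = {b}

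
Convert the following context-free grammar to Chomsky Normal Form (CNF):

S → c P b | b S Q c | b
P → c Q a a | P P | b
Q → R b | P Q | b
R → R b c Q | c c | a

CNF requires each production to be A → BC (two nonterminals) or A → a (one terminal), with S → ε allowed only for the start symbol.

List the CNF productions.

TC → c; TB → b; S → b; TA → a; P → b; Q → b; R → a; S → TC X0; X0 → P TB; S → TB X1; X1 → S X2; X2 → Q TC; P → TC X3; X3 → Q X4; X4 → TA TA; P → P P; Q → R TB; Q → P Q; R → R X5; X5 → TB X6; X6 → TC Q; R → TC TC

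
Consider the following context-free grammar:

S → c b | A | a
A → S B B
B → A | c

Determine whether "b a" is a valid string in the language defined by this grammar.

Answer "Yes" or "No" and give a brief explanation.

No - no valid derivation exists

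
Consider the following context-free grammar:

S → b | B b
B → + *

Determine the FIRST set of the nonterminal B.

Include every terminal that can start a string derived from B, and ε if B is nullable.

We compute FIRST(B) using the standard algorithm.
FIRST(B) = {+}
FIRST(S) = {+, b}
Therefore, FIRST(B) = {+}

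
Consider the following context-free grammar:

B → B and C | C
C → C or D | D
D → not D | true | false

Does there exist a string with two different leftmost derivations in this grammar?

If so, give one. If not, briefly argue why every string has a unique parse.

No - every string in the language has a unique leftmost derivation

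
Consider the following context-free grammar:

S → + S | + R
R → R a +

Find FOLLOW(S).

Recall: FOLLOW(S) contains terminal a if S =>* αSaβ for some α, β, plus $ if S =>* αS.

We compute FOLLOW(S) using the standard algorithm.
FOLLOW(S) starts with {$}.
FIRST(R) = {}
FIRST(S) = {+}
FOLLOW(R) = {$, a}
FOLLOW(S) = {$}
Therefore, FOLLOW(S) = {$}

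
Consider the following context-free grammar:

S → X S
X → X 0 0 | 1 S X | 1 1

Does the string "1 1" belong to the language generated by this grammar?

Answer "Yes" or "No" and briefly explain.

No - no valid derivation exists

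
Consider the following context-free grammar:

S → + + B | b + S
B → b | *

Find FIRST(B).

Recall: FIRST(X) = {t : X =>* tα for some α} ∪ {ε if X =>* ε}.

We compute FIRST(B) using the standard algorithm.
FIRST(B) = {*, b}
FIRST(S) = {+, b}
Therefore, FIRST(B) = {*, b}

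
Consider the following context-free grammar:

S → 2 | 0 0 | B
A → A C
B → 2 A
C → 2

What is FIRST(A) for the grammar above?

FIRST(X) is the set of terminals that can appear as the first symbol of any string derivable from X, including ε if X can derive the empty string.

We compute FIRST(A) using the standard algorithm.
FIRST(A) = {}
FIRST(B) = {2}
FIRST(C) = {2}
FIRST(S) = {0, 2}
Therefore, FIRST(A) = {}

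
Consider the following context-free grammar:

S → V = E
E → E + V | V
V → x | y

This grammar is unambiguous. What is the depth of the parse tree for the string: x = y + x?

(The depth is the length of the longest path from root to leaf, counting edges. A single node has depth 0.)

4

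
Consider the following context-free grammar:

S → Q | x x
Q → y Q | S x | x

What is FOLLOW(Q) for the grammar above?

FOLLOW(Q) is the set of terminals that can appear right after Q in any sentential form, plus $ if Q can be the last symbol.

We compute FOLLOW(Q) using the standard algorithm.
FOLLOW(S) starts with {$}.
FIRST(Q) = {x, y}
FIRST(S) = {x, y}
FOLLOW(Q) = {$, x}
FOLLOW(S) = {$, x}
Therefore, FOLLOW(Q) = {$, x}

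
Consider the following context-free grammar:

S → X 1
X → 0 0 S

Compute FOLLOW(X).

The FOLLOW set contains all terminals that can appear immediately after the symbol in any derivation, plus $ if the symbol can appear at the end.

We compute FOLLOW(X) using the standard algorithm.
FOLLOW(S) starts with {$}.
FIRST(S) = {0}
FIRST(X) = {0}
FOLLOW(S) = {$, 1}
FOLLOW(X) = {1}
Therefore, FOLLOW(X) = {1}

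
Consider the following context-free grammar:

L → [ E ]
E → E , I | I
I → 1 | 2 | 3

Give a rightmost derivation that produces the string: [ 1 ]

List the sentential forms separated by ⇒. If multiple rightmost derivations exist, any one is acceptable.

L ⇒ [ E ] ⇒ [ I ] ⇒ [ 1 ]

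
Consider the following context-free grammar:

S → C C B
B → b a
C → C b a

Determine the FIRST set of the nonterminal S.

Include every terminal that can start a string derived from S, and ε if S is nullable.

We compute FIRST(S) using the standard algorithm.
FIRST(B) = {b}
FIRST(C) = {}
FIRST(S) = {}
Therefore, FIRST(S) = {}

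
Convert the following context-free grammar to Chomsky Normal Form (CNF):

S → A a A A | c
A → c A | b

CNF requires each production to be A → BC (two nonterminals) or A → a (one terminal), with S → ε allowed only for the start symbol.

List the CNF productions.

TA → a; S → c; TC → c; A → b; S → A X0; X0 → TA X1; X1 → A A; A → TC A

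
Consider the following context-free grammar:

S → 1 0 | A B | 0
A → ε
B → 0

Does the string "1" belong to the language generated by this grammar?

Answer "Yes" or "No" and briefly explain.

No - no valid derivation exists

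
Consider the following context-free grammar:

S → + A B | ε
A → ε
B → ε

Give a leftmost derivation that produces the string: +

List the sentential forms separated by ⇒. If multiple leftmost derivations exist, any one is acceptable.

S ⇒ + A B ⇒ + B ⇒ +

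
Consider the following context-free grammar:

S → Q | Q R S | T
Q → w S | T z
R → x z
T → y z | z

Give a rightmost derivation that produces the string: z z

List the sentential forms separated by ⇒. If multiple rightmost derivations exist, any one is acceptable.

S ⇒ Q ⇒ T z ⇒ z z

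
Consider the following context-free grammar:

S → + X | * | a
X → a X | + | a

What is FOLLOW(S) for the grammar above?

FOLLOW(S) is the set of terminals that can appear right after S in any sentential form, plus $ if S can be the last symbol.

We compute FOLLOW(S) using the standard algorithm.
FOLLOW(S) starts with {$}.
FIRST(S) = {*, +, a}
FIRST(X) = {+, a}
FOLLOW(S) = {$}
FOLLOW(X) = {$}
Therefore, FOLLOW(S) = {$}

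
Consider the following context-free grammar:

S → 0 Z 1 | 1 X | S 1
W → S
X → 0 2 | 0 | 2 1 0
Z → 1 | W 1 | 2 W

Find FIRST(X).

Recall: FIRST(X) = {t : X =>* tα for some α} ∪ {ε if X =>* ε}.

We compute FIRST(X) using the standard algorithm.
FIRST(S) = {0, 1}
FIRST(W) = {0, 1}
FIRST(X) = {0, 2}
FIRST(Z) = {0, 1, 2}
Therefore, FIRST(X) = {0, 2}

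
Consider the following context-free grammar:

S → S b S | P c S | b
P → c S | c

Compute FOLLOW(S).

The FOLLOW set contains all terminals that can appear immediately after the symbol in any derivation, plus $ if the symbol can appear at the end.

We compute FOLLOW(S) using the standard algorithm.
FOLLOW(S) starts with {$}.
FIRST(P) = {c}
FIRST(S) = {b, c}
FOLLOW(P) = {c}
FOLLOW(S) = {$, b, c}
Therefore, FOLLOW(S) = {$, b, c}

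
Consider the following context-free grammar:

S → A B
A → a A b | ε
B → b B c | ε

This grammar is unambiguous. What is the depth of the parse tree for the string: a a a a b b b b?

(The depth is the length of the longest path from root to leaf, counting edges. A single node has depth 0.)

6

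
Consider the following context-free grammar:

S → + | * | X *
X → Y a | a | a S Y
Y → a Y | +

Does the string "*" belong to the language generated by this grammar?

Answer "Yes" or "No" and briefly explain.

Yes - a valid derivation exists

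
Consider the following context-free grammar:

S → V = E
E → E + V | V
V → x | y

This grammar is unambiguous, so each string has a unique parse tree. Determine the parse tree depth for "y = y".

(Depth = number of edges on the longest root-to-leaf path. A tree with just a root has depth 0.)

3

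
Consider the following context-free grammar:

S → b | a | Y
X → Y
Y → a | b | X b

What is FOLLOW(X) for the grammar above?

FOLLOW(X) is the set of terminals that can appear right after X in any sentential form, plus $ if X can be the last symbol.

We compute FOLLOW(X) using the standard algorithm.
FOLLOW(S) starts with {$}.
FIRST(S) = {a, b}
FIRST(X) = {a, b}
FIRST(Y) = {a, b}
FOLLOW(S) = {$}
FOLLOW(X) = {b}
FOLLOW(Y) = {$, b}
Therefore, FOLLOW(X) = {b}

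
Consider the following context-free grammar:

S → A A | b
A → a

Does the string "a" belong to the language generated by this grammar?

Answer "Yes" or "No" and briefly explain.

No - no valid derivation exists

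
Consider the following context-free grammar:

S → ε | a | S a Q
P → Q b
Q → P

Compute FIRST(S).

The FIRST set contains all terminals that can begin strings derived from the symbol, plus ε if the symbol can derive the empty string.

We compute FIRST(S) using the standard algorithm.
FIRST(P) = {}
FIRST(Q) = {}
FIRST(S) = {a, ε}
Therefore, FIRST(S) = {a, ε}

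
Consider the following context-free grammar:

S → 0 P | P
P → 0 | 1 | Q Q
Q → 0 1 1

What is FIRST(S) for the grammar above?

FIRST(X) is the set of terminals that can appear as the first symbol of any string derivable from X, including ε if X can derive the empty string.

We compute FIRST(S) using the standard algorithm.
FIRST(P) = {0, 1}
FIRST(Q) = {0}
FIRST(S) = {0, 1}
Therefore, FIRST(S) = {0, 1}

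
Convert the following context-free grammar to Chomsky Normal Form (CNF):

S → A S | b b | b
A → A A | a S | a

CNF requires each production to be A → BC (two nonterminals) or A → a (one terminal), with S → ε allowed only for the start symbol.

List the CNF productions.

TB → b; S → b; TA → a; A → a; S → A S; S → TB TB; A → A A; A → TA S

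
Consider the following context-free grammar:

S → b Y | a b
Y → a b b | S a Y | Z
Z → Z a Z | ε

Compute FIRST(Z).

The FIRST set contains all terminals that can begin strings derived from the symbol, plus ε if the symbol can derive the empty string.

We compute FIRST(Z) using the standard algorithm.
FIRST(S) = {a, b}
FIRST(Y) = {a, b, ε}
FIRST(Z) = {a, ε}
Therefore, FIRST(Z) = {a, ε}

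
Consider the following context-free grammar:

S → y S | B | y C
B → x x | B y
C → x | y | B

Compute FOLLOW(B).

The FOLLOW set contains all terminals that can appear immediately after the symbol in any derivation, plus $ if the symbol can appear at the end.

We compute FOLLOW(B) using the standard algorithm.
FOLLOW(S) starts with {$}.
FIRST(B) = {x}
FIRST(C) = {x, y}
FIRST(S) = {x, y}
FOLLOW(B) = {$, y}
FOLLOW(C) = {$}
FOLLOW(S) = {$}
Therefore, FOLLOW(B) = {$, y}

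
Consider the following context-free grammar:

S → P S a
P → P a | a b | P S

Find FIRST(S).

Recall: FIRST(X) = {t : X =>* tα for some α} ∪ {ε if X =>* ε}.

We compute FIRST(S) using the standard algorithm.
FIRST(P) = {a}
FIRST(S) = {a}
Therefore, FIRST(S) = {a}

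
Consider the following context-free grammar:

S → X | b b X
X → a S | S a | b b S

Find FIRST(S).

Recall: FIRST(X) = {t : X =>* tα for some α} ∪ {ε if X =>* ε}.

We compute FIRST(S) using the standard algorithm.
FIRST(S) = {a, b}
FIRST(X) = {a, b}
Therefore, FIRST(S) = {a, b}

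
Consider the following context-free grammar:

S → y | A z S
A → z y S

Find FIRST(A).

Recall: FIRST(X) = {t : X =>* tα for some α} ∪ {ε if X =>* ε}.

We compute FIRST(A) using the standard algorithm.
FIRST(A) = {z}
FIRST(S) = {y, z}
Therefore, FIRST(A) = {z}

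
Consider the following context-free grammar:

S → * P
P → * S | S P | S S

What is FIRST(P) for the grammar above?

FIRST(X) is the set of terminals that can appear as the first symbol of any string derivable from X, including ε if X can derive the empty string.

We compute FIRST(P) using the standard algorithm.
FIRST(P) = {*}
FIRST(S) = {*}
Therefore, FIRST(P) = {*}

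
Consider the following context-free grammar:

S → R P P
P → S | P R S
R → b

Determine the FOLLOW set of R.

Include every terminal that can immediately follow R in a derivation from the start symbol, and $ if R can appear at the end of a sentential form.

We compute FOLLOW(R) using the standard algorithm.
FOLLOW(S) starts with {$}.
FIRST(P) = {b}
FIRST(R) = {b}
FIRST(S) = {b}
FOLLOW(P) = {$, b}
FOLLOW(R) = {b}
FOLLOW(S) = {$, b}
Therefore, FOLLOW(R) = {b}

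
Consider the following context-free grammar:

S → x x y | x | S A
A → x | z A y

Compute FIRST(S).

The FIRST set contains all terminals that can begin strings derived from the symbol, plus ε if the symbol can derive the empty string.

We compute FIRST(S) using the standard algorithm.
FIRST(A) = {x, z}
FIRST(S) = {x}
Therefore, FIRST(S) = {x}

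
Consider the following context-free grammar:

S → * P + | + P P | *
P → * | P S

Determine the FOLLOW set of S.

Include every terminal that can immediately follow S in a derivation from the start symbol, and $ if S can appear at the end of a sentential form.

We compute FOLLOW(S) using the standard algorithm.
FOLLOW(S) starts with {$}.
FIRST(P) = {*}
FIRST(S) = {*, +}
FOLLOW(P) = {$, *, +}
FOLLOW(S) = {$, *, +}
Therefore, FOLLOW(S) = {$, *, +}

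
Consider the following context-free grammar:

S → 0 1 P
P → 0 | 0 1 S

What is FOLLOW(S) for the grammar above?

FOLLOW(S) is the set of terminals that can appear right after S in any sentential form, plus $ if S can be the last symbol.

We compute FOLLOW(S) using the standard algorithm.
FOLLOW(S) starts with {$}.
FIRST(P) = {0}
FIRST(S) = {0}
FOLLOW(P) = {$}
FOLLOW(S) = {$}
Therefore, FOLLOW(S) = {$}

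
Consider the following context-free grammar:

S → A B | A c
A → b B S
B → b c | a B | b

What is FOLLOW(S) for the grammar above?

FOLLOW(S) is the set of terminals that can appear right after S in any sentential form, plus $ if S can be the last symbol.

We compute FOLLOW(S) using the standard algorithm.
FOLLOW(S) starts with {$}.
FIRST(A) = {b}
FIRST(B) = {a, b}
FIRST(S) = {b}
FOLLOW(A) = {a, b, c}
FOLLOW(B) = {$, a, b, c}
FOLLOW(S) = {$, a, b, c}
Therefore, FOLLOW(S) = {$, a, b, c}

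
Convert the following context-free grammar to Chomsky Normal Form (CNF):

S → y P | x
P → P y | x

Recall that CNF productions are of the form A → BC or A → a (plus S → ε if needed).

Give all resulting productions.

TY → y; S → x; P → x; S → TY P; P → P TY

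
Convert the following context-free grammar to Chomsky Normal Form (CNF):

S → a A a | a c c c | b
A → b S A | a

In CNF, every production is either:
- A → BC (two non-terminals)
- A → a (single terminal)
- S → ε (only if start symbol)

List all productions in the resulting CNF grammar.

TA → a; TC → c; S → b; TB → b; A → a; S → TA X0; X0 → A TA; S → TA X1; X1 → TC X2; X2 → TC TC; A → TB X3; X3 → S A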